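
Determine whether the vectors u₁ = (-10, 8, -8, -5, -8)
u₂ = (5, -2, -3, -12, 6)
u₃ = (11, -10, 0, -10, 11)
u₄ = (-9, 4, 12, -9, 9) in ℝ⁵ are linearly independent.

linearly independent

Place the vectors as rows of a 4×5 matrix and reduce to echelon form.
The reduction yields 4 nonzero rows, so the rank is 4.
Since rank = 4 (the number of vectors), the set is linearly independent.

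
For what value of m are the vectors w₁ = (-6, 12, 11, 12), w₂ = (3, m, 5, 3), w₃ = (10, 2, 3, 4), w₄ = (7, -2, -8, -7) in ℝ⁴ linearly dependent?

The set is linearly dependent precisely when det[w₁; w₂; w₃; w₄] = 0.
The determinant works out to -200*m - 1560.
Setting this to zero gives m = -39/5.

m = -39/5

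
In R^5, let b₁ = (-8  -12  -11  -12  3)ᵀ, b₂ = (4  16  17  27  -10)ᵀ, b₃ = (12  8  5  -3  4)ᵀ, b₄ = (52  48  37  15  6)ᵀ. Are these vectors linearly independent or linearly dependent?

linearly dependent

Row-reduce the matrix whose columns are b₁, b₂, b₃, b₄.
The reduction yields 2 nonzero rows, so the rank is 2.
Since rank 2 < 4, the set is linearly dependent.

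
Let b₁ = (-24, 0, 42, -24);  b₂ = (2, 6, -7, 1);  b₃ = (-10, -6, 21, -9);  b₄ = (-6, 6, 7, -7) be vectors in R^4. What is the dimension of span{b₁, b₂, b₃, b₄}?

2

Put the 4×4 matrix [b₁|b₂|b₃|b₄] into echelon form.
Exactly 2 pivots survive; hence the rank is 2.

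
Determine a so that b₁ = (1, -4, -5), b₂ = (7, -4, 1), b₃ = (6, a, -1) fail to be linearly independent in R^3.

a = -14/3

The vectors are dependent exactly when the determinant of the matrix with rows b₁, b₂, b₃ vanishes.
Expanding, det = -36*a - 168.
This vanishes exactly when a = -14/3.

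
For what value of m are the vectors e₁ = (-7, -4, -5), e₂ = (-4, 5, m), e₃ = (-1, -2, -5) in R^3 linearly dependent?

The vectors are dependent exactly when the determinant of the matrix with rows e₁, e₂, e₃ vanishes.
The determinant works out to 190 - 10*m.
Solving 190 - 10*m = 0 yields m = 19.

m = 19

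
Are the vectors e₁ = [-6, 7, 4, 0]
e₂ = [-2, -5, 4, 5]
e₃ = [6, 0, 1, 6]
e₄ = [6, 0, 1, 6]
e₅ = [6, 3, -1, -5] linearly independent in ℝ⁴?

There are 5 vectors in a 4-dimensional space, so they cannot be linearly independent.

linearly dependent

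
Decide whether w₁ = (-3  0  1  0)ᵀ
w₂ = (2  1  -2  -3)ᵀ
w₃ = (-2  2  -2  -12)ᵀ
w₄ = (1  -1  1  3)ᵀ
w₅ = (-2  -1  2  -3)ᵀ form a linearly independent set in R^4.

There are 5 vectors in a 4-dimensional space, so they cannot be linearly independent.

linearly dependent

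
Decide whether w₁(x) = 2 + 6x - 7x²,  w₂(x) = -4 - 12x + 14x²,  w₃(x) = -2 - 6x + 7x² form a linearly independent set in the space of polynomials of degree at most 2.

Write each element as a coordinate vector in ℝ³ using {1, x, x²}.
The matrix [w₁|w₂|w₃] has determinant 0.
A zero determinant means the columns are linearly dependent.
Indeed 2w₁ + w₂ = 0.

linearly dependent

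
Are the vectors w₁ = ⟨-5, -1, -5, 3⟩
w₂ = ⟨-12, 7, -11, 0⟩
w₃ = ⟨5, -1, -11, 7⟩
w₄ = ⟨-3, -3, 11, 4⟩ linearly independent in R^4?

linearly independent

Place the vectors as rows of a 4×4 matrix and reduce to echelon form.
The reduction yields 4 nonzero rows, so the rank is 4.
Since rank = 4 (the number of vectors), the set is linearly independent.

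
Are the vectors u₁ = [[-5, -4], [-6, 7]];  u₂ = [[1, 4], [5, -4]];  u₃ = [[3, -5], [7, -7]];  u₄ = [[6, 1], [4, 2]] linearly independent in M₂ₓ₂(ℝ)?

linearly independent

Write each element as a coordinate vector in ℝ⁴ using {E₁₁, E₁₂, E₂₁, E₂₂}.
The matrix [u₁|u₂|u₃|u₄] has determinant -1611.
A nonzero determinant means the columns are linearly independent.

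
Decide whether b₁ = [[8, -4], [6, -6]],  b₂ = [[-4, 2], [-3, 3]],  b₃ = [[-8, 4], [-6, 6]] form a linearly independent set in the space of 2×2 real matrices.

linearly dependent

Take coordinates with respect to the standard basis {E₁₁, E₁₂, E₂₁, E₂₂}.
Place the vectors as rows of a 3×4 matrix and reduce to echelon form.
The reduction yields 1 nonzero row, so the rank is 1.
Since rank 1 < 3, the set is linearly dependent.
Indeed b₁ + 2b₂ = 0.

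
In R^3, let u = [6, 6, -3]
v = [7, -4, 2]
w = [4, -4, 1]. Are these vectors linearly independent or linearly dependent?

Form the 3×3 matrix with these as columns; its determinant is 66.
A nonzero determinant means the columns are linearly independent.

linearly independent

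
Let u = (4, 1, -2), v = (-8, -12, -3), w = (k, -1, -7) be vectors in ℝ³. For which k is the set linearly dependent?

Dependence holds iff the 3×3 matrix [u v w] is singular.
The determinant works out to 252 - 27*k.
Setting this to zero gives k = 28/3.

k = 28/3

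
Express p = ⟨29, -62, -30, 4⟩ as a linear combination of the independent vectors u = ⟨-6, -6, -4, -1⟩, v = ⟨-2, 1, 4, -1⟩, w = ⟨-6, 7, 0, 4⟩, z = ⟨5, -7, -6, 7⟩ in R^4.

Write p = α₁u + … + α₄z and equate components.
Back-substitution yields (α₁, …, α₄) = (2, -1, -4, 3).

p = 2u - v - 4w + 3z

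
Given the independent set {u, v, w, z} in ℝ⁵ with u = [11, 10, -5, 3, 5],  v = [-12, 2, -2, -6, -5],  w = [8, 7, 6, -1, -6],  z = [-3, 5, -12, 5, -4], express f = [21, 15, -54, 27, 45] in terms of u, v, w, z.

f = 4u - v - 4w + z

Set up the augmented matrix [u | v | w | z | f] and row-reduce.
Row-reducing the augmented matrix gives the unique coefficients (c₁, …, c₄) = (4, -1, -4, 1).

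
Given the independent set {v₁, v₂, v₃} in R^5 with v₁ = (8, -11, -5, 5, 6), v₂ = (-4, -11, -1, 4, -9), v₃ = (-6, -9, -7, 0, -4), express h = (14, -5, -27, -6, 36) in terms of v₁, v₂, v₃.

h = 2v₁ - 4v₂ + 3v₃

Set up the augmented matrix [v₁ | v₂ | v₃ | h] and row-reduce.
The system has the unique solution (c₁, c₂, c₃) = (2, -4, 3).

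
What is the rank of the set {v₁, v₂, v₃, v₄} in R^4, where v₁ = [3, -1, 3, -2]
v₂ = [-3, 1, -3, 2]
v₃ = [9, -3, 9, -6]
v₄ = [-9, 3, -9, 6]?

Apply Gaussian elimination to the matrix whose rows are v₁, v₂, v₃, v₄.
Exactly 1 pivot survives; hence the rank is 1.

1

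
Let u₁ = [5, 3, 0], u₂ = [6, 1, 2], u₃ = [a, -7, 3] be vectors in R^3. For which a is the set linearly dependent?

a = -31/6

Dependence holds iff the 3×3 matrix [u₁ u₂ u₃] is singular.
The determinant works out to 6*a + 31.
Solving 6*a + 31 = 0 yields a = -31/6.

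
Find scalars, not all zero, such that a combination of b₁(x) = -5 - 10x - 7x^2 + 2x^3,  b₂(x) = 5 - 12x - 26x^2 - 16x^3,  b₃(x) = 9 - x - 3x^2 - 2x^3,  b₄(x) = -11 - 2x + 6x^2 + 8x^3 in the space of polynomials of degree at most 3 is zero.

Pass to coordinate vectors relative to the basis {1, x, …, x^3}.
Row-reduce the matrix with b₁, b₂, b₃, b₄ as columns; the null space gives the coefficients.
A generator of the null space is (2, -1, -2, -3).

2b₁ - b₂ - 2b₃ - 3b₄ = 0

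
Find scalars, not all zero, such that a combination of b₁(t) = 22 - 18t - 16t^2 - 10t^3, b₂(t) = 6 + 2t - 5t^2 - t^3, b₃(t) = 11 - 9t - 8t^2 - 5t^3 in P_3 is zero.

b₁ - 2b₃ = 0

Write each element as a vector in ℝ⁴ using {1, t, …, t^3}.
Write the vectors as columns of a matrix and find a nonzero vector in its null space.
A generator of the null space is (1, 0, -2).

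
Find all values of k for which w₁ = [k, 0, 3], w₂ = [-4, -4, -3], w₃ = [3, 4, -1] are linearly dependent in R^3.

The vectors are dependent exactly when the determinant of the matrix with rows w₁, w₂, w₃ vanishes.
Cofactor expansion gives det = 16*k - 12.
Setting this to zero gives k = 3/4.

k = 3/4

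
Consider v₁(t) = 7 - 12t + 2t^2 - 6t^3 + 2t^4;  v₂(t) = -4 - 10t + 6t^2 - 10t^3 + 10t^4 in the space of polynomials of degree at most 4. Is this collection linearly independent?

Take coordinates with respect to the standard basis {1, t, …, t^4}.
Place the vectors as rows of a 2×5 matrix and reduce to echelon form.
The reduction yields 2 nonzero rows, so the rank is 2.
Since rank = 2 (the number of vectors), the set is linearly independent.

linearly independent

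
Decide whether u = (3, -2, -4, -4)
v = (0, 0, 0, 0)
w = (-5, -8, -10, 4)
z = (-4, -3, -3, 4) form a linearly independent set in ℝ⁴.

linearly dependent

One of the vectors is the zero vector, so the set is linearly dependent.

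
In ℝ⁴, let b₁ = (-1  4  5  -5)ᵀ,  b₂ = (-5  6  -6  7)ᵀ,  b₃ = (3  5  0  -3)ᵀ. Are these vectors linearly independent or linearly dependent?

linearly independent

Place the vectors as rows of a 3×4 matrix and reduce to echelon form.
The reduction yields 3 nonzero rows, so the rank is 3.
Since rank = 3 (the number of vectors), the set is linearly independent.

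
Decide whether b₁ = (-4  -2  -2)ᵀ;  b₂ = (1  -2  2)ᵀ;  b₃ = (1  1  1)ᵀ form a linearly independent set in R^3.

linearly independent

Form the 3×3 matrix with these as columns; its determinant is 8.
A nonzero determinant means the columns are linearly independent.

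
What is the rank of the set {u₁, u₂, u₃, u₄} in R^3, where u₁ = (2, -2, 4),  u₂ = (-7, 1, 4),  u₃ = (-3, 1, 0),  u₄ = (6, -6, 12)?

rank 2

Row-reduce the 4×3 matrix with these as rows.
Exactly 2 pivots survive; hence the rank is 2.
(With 4 elements in a 3-dimensional space the rank is at most 3.)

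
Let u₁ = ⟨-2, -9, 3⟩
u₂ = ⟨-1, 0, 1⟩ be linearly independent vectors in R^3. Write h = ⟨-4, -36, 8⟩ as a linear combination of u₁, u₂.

Write h = α₁u₁ + α₂u₂ and equate components.
The system has the unique solution (α₁, α₂) = (4, -4).

h = 4u₁ - 4u₂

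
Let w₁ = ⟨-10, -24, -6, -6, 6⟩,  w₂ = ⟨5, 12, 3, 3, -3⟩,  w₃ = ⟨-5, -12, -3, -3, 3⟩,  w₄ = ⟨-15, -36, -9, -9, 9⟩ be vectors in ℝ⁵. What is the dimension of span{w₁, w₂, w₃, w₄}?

Row-reduce the 4×5 matrix with these as rows.
The echelon form has 1 nonzero row, so the rank is 1.

dim = 1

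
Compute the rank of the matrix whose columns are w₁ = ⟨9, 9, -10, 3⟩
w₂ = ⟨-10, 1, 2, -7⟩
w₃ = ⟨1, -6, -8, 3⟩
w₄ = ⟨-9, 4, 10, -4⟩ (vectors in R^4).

rank 4

Apply Gaussian elimination to the matrix whose rows are w₁, w₂, w₃, w₄.
There are 4 pivot columns, so rank = 4.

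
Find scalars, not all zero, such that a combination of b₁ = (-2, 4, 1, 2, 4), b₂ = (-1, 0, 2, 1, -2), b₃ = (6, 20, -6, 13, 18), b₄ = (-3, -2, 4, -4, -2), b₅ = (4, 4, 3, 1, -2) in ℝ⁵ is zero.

Write the vectors as columns of a matrix and find a nonzero vector in its null space.
A generator of the null space is (3, -2, -1, -2, 1).

3b₁ - 2b₂ - b₃ - 2b₄ + b₅ = 0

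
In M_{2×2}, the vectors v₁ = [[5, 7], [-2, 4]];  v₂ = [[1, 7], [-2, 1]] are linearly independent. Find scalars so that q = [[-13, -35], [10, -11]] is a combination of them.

Take coordinate vectors relative to {E₁₁, E₁₂, E₂₁, E₂₂}.
Write q = c₁v₁ + c₂v₂ and equate components.
The system has the unique solution (c₁, c₂) = (-2, -3).

q = -2v₁ - 3v₂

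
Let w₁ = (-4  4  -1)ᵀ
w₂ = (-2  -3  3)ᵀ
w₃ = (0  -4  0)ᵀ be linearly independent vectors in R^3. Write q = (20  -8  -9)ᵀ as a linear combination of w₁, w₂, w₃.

q = -3w₁ - 4w₂ + 2w₃

Since w₁, w₂, w₃ are independent, the coefficients expressing q are uniquely determined by a linear system.
The system has the unique solution (a₁, a₂, a₃) = (-3, -4, 2).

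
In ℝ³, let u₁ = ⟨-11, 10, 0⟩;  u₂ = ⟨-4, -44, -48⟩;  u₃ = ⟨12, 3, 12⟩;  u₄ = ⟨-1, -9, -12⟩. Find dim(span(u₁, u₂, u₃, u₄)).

3

Apply Gaussian elimination to the matrix whose rows are u₁, u₂, u₃, u₄.
Reduction leaves 3 leading entries, giving rank 3.
(With 4 elements in a 3-dimensional space the rank is at most 3.)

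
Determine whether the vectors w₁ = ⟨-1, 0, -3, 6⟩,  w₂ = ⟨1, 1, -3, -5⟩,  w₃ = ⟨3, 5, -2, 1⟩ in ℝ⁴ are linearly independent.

Row-reduce the matrix whose columns are w₁, w₂, w₃.
The reduction yields 3 nonzero rows, so the rank is 3.
Since rank = 3 (the number of vectors), the set is linearly independent.

linearly independent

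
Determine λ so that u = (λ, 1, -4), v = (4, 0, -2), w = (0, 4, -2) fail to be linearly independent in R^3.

λ = 7

Place the vectors as rows of a 3×3 matrix; dependence ⇔ determinant zero.
Cofactor expansion gives det = 8*λ - 56.
Setting this to zero gives λ = 7.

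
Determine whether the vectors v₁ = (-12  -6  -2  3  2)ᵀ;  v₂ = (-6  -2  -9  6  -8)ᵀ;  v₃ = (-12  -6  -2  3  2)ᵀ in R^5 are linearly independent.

linearly dependent

Two of the vectors are equal, giving an immediate dependence.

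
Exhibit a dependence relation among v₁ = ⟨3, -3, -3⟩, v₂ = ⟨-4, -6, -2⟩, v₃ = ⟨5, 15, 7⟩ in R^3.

v₁ + 2v₂ + v₃ = 0

Set up α₁v₁ + … + α₃v₃ = 0 and solve the homogeneous system.
One solution (up to scaling) is (1, 2, 1).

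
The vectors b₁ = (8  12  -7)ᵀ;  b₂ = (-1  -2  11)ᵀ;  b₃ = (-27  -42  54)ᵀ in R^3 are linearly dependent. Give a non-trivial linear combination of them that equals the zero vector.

Set up α₁b₁ + … + α₃b₃ = 0 and solve the homogeneous system.
A generator of the null space is (3, -3, 1).

3b₁ - 3b₂ + b₃ = 0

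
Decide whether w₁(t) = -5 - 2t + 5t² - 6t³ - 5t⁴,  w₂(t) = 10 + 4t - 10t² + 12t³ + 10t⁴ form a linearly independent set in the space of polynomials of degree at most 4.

linearly dependent

Take coordinates with respect to the standard basis {1, t, …, t⁴}.
Row-reduce the matrix whose columns are w₁, w₂.
The reduction yields 1 nonzero row, so the rank is 1.
Since rank 1 < 2, the set is linearly dependent.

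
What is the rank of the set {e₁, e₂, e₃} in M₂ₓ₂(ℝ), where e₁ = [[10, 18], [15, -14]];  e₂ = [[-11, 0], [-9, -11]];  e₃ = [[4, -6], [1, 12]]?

Represent each element by its coordinate vector in ℝ⁴.
Row-reduce the 3×4 matrix with these as rows.
The echelon form has 2 nonzero rows, so the rank is 2.

rank 2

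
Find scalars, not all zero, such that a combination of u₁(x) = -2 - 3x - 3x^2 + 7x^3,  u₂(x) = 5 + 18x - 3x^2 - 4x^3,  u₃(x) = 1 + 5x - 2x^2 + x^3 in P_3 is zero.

Write each element as a vector in ℝ⁴ using {1, x, …, x^3}.
Write the vectors as columns of a matrix and find a nonzero vector in its null space.
One solution (up to scaling) is (1, 1, -3).

u₁ + u₂ - 3u₃ = 0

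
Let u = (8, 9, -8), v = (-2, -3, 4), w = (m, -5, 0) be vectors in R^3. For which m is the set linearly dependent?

The vectors are dependent exactly when the determinant of the matrix with rows u, v, w vanishes.
Cofactor expansion gives det = 12*m + 80.
This vanishes exactly when m = -20/3.

m = -20/3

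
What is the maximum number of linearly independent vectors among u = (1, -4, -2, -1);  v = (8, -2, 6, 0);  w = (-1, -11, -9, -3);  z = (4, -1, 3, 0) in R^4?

Put the 4×4 matrix [u|v|w|z] into echelon form.
Reduction leaves 2 leading entries, giving rank 2.

2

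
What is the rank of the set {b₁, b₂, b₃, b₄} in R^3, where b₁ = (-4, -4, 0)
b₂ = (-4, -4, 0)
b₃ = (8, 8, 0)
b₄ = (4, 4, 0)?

1

Apply Gaussian elimination to the matrix whose rows are b₁, b₂, b₃, b₄.
Exactly 1 pivot survives; hence the rank is 1.
(With 4 elements in a 3-dimensional space the rank is at most 3.)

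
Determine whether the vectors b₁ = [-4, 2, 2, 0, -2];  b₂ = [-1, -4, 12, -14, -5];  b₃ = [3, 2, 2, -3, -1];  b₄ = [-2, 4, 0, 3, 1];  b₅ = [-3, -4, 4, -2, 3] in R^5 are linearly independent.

linearly dependent

The matrix [b₁|b₂|b₃|b₄|b₅] has determinant 0.
A zero determinant means the columns are linearly dependent.
Indeed 2b₁ - b₂ + 2b₃ - 2b₄ + b₅ = 0.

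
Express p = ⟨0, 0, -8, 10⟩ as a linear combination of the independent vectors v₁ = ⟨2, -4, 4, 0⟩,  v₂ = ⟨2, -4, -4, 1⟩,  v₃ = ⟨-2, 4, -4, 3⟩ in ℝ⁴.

Since v₁, v₂, v₃ are independent, the coefficients expressing p are uniquely determined by a linear system.
The system has the unique solution (a₁, a₂, a₃) = (2, 1, 3).

p = 2v₁ + v₂ + 3v₃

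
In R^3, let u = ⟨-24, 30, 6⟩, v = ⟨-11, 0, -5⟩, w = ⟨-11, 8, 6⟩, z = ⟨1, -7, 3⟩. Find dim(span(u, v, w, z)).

dim = 3

Row-reduce the 4×3 matrix with these as rows.
Exactly 3 pivots survive; hence the rank is 3.
(With 4 elements in a 3-dimensional space the rank is at most 3.)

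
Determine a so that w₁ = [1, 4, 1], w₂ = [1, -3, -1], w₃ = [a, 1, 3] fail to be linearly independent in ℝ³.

Dependence holds iff the 3×3 matrix [w₁ w₂ w₃] is singular.
The determinant works out to -a - 19.
This vanishes exactly when a = -19.

a = -19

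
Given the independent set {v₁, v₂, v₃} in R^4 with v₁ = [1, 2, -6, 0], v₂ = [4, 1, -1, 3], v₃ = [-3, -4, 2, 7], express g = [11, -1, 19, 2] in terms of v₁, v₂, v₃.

Since v₁, v₂, v₃ are independent, the coefficients expressing g are uniquely determined by a linear system.
The system has the unique solution (a₁, a₂, a₃) = (-4, 3, -1).

g = -4v₁ + 3v₂ - v₃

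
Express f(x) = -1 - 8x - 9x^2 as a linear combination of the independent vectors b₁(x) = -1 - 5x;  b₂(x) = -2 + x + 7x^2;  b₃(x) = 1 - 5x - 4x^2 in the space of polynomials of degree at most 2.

Work in coordinates with respect to the standard basis {1, x, x^2}.
Solve the system with b₁, b₂, b₃ as columns and f as the right-hand side.
The system has the unique solution (α₁, α₂, α₃) = (4, -3, -3).

f = 4b₁ - 3b₂ - 3b₃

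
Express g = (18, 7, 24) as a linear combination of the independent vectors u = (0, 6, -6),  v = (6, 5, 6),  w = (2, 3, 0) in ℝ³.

Set up the augmented matrix [u | v | w | g] and row-reduce.
The system has the unique solution (c₁, c₂, c₃) = (-2, 2, 3).

g = -2u + 2v + 3w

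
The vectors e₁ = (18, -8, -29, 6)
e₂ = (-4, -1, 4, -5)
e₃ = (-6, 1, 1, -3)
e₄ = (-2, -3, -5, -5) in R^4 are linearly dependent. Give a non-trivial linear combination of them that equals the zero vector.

Set up α₁e₁ + … + α₄e₄ = 0 and solve the homogeneous system.
The free variable yields coefficients (1, 3, 2, -3) (any nonzero multiple also works).

e₁ + 3e₂ + 2e₃ - 3e₄ = 0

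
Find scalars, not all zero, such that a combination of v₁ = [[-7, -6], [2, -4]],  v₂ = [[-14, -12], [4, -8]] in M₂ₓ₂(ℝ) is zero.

Take coordinates with respect to {E₁₁, E₁₂, E₂₁, E₂₂}.
Set up α₁v₁ + α₂v₂ = 0 and solve the homogeneous system.
One solution (up to scaling) is (2, -1).

2v₁ - v₂ = 0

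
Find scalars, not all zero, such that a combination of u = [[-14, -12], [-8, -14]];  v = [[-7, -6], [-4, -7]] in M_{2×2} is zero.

u - 2v = 0

Write each element as a vector in ℝ⁴ using {E₁₁, E₁₂, E₂₁, E₂₂}.
Set up α₁u + α₂v = 0 and solve the homogeneous system.
One solution (up to scaling) is (1, -2).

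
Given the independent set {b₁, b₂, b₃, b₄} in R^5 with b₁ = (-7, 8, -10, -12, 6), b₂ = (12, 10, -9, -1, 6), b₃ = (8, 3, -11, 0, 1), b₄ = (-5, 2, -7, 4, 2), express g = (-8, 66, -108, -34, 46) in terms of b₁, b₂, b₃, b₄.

g = 4b₁ + 2b₂ + 2b₃ + 4b₄

Write g = α₁b₁ + … + α₄b₄ and equate components.
Back-substitution yields (α₁, …, α₄) = (4, 2, 2, 4).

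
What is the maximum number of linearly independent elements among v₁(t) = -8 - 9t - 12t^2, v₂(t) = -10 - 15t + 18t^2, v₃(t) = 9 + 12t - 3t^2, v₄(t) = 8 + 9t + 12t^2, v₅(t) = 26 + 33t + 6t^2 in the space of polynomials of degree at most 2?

2

Pass to coordinate vectors with respect to the basis {1, t, t^2}.
Row-reduce the 5×3 matrix with these as rows.
The echelon form has 2 nonzero rows, so the rank is 2.
(With 5 elements in a 3-dimensional space the rank is at most 3.)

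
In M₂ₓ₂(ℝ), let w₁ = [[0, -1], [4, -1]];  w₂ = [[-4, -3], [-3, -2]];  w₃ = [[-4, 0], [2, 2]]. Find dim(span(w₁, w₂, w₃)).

Use coordinates relative to {E₁₁, E₁₂, E₂₁, E₂₂}.
Apply Gaussian elimination to the matrix whose rows are w₁, w₂, w₃.
The echelon form has 3 nonzero rows, so the rank is 3.

dim = 3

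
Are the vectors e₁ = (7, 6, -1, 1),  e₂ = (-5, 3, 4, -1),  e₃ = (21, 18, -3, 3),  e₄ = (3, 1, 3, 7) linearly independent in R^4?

One vector is a scalar multiple of another, so the set is dependent.

linearly dependent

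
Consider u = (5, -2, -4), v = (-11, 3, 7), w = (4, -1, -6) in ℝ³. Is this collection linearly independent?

The matrix [u|v|w] has determinant 25.
A nonzero determinant means the columns are linearly independent.

linearly independent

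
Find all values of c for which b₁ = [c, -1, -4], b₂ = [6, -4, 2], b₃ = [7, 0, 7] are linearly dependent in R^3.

Dependence holds iff the 3×3 matrix [b₁ b₂ b₃] is singular.
The determinant works out to -28*c - 84.
This vanishes exactly when c = -3.

c = -3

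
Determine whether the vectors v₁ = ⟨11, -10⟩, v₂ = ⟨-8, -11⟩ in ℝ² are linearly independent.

linearly independent

The matrix [v₁|v₂] has determinant -201.
A nonzero determinant means the columns are linearly independent.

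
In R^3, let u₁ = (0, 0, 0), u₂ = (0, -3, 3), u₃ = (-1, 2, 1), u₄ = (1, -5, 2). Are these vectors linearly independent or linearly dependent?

There are 4 vectors in a 3-dimensional space, so they cannot be linearly independent.

linearly dependent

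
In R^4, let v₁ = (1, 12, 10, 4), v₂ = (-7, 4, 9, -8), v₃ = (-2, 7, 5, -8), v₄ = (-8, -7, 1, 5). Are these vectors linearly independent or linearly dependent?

linearly independent

Row-reduce the matrix whose columns are v₁, v₂, v₃, v₄.
The reduction yields 4 nonzero rows, so the rank is 4.
Since rank = 4 (the number of vectors), the set is linearly independent.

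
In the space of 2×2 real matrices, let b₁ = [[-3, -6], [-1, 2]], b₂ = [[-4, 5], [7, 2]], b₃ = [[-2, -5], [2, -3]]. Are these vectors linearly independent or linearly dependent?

Write each element as a coordinate vector in ℝ⁴ using {E₁₁, E₁₂, E₂₁, E₂₂}.
Row-reduce the matrix whose columns are b₁, b₂, b₃.
The reduction yields 3 nonzero rows, so the rank is 3.
Since rank = 3 (the number of vectors), the set is linearly independent.

linearly independent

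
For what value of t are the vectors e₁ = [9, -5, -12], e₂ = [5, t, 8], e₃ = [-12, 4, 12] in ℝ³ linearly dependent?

t = 7

The vectors are dependent exactly when the determinant of the matrix with rows e₁, e₂, e₃ vanishes.
Cofactor expansion gives det = 252 - 36*t.
This vanishes exactly when t = 7.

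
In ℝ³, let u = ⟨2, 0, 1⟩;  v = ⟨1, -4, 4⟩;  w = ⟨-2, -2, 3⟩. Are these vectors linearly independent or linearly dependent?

linearly independent

The matrix [u|v|w] has determinant -18.
A nonzero determinant means the columns are linearly independent.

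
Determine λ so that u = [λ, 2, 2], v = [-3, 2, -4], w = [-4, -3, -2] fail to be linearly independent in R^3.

λ = 27/8

Place the vectors as rows of a 3×3 matrix; dependence ⇔ determinant zero.
The determinant works out to 54 - 16*λ.
Setting this to zero gives λ = 27/8.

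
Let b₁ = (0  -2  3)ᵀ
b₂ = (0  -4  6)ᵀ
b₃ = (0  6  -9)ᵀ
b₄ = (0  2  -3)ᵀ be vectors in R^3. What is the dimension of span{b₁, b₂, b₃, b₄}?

1

Put the 3×4 matrix [b₁|b₂|b₃|b₄] into echelon form.
There is 1 pivot column, so rank = 1.
(With 4 elements in a 3-dimensional space the rank is at most 3.)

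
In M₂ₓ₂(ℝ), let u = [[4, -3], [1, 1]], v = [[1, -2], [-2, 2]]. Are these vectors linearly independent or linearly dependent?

Write each element as a coordinate vector in ℝ⁴ using {E₁₁, E₁₂, E₂₁, E₂₂}.
Row-reduce the matrix whose columns are u, v.
The reduction yields 2 nonzero rows, so the rank is 2.
Since rank = 2 (the number of vectors), the set is linearly independent.

linearly independent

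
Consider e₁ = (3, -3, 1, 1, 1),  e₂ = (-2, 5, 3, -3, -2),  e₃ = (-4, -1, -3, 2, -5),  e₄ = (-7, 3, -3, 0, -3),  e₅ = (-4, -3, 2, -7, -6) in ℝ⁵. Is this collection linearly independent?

linearly independent

Row-reduce the matrix whose columns are e₁, e₂, e₃, e₄, e₅.
The reduction yields 5 nonzero rows, so the rank is 5.
Since rank = 5 (the number of vectors), the set is linearly independent.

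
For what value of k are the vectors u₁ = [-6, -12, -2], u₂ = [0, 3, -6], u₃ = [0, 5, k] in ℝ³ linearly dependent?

k = -10

The set is linearly dependent precisely when det[u₁; u₂; u₃] = 0.
Expanding, det = -18*k - 180.
This vanishes exactly when k = -10.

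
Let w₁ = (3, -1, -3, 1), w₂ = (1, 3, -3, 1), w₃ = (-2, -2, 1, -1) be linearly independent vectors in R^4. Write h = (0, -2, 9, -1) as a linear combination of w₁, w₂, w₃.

Solve the system with w₁, w₂, w₃ as columns and h as the right-hand side.
Back-substitution yields (a₁, a₂, a₃) = (-1, -3, -3).

h = -w₁ - 3w₂ - 3w₃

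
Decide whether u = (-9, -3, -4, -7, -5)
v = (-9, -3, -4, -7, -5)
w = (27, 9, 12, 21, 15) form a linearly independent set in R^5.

One vector is a scalar multiple of another, so the set is dependent.

linearly dependent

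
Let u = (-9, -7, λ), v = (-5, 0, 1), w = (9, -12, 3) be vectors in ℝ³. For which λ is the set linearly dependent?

λ = 23/5

Place the vectors as rows of a 3×3 matrix; dependence ⇔ determinant zero.
The determinant works out to 60*λ - 276.
This vanishes exactly when λ = 23/5.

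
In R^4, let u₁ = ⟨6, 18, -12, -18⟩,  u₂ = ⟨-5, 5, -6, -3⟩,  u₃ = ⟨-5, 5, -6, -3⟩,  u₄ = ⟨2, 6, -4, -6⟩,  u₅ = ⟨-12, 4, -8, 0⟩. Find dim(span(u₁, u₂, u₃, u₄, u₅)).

Form the matrix with u₁, u₂, u₃, u₄, u₅ as columns and reduce.
There are 2 pivot columns, so rank = 2.
(With 5 elements in a 4-dimensional space the rank is at most 4.)

2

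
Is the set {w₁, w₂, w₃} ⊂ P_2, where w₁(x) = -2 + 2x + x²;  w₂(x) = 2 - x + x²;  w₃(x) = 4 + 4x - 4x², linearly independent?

Take coordinates with respect to the standard basis {1, x, x²}.
Form the 3×3 matrix with these as columns; its determinant is 36.
A nonzero determinant means the columns are linearly independent.

linearly independent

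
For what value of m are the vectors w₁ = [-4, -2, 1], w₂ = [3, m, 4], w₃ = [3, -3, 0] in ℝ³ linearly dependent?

Place the vectors as rows of a 3×3 matrix; dependence ⇔ determinant zero.
The determinant works out to -3*m - 81.
This vanishes exactly when m = -27.

m = -27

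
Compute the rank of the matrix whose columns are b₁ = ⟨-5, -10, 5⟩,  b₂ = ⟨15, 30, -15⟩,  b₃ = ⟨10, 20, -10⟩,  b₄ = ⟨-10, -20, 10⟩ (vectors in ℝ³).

Put the 3×4 matrix [b₁|b₂|b₃|b₄] into echelon form.
The echelon form has 1 nonzero row, so the rank is 1.
(With 4 elements in a 3-dimensional space the rank is at most 3.)

rank 1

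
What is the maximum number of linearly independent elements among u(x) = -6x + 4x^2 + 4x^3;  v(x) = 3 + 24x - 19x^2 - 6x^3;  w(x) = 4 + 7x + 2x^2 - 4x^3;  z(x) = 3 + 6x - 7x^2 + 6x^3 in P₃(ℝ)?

3

Pass to coordinate vectors with respect to the basis {1, x, …, x^3}.
Form the matrix with u, v, w, z as columns and reduce.
Exactly 3 pivots survive; hence the rank is 3.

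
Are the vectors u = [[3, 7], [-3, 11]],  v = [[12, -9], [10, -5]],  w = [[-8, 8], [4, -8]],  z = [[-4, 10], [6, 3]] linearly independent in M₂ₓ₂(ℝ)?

Write each element as a coordinate vector in ℝ⁴ using {E₁₁, E₁₂, E₂₁, E₂₂}.
The matrix [u|v|w|z] has determinant -10500.
A nonzero determinant means the columns are linearly independent.

linearly independent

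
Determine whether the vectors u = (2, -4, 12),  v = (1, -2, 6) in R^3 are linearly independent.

linearly dependent

Row-reduce the matrix whose columns are u, v.
The reduction yields 1 nonzero row, so the rank is 1.
Since rank 1 < 2, the set is linearly dependent.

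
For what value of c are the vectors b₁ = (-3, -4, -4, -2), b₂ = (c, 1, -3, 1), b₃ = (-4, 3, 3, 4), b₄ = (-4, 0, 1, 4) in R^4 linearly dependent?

c = -49/2

The set is linearly dependent precisely when det[b₁; b₂; b₃; b₄] = 0.
The determinant works out to -10*c - 245.
This vanishes exactly when c = -49/2.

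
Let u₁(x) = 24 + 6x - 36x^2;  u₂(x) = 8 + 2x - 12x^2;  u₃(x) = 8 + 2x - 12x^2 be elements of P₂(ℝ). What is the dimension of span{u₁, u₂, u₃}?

1

Pass to coordinate vectors with respect to the basis {1, x, x^2}.
Form the matrix with u₁, u₂, u₃ as columns and reduce.
Exactly 1 pivot survives; hence the rank is 1.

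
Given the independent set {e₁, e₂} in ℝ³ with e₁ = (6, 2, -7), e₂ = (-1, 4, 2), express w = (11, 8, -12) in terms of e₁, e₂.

Solve the system with e₁, e₂ as columns and w as the right-hand side.
Row-reducing the augmented matrix gives the unique coefficients (α₁, α₂) = (2, 1).

w = 2e₁ + e₂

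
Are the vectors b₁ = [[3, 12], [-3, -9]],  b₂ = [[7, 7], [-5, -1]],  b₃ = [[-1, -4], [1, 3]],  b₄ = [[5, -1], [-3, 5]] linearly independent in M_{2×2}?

Write each element as a coordinate vector in ℝ⁴ using {E₁₁, E₁₂, E₂₁, E₂₂}.
Row-reduce the matrix whose columns are b₁, b₂, b₃, b₄.
The reduction yields 2 nonzero rows, so the rank is 2.
Since rank 2 < 4, the set is linearly dependent.
Indeed b₁ + 3b₃ = 0.

linearly dependent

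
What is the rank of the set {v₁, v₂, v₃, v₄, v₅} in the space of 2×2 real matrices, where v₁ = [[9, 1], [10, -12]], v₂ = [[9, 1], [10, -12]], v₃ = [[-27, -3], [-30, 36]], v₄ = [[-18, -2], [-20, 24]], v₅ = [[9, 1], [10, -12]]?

rank 1

Use coordinates relative to {E₁₁, E₁₂, E₂₁, E₂₂}.
Put the 4×5 matrix [v₁|v₂|v₃|v₄|v₅] into echelon form.
Reduction leaves 1 leading entry, giving rank 1.
(With 5 elements in a 4-dimensional space the rank is at most 4.)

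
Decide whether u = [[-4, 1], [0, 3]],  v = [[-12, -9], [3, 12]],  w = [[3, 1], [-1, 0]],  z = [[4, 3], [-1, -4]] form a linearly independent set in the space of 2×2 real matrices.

linearly dependent

Take coordinates with respect to the standard basis {E₁₁, E₁₂, E₂₁, E₂₂}.
One vector is a scalar multiple of another, so the set is dependent.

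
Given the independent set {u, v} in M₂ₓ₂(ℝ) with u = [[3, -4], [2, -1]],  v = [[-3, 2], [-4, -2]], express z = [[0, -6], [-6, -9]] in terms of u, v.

z = 3u + 3v

Identify each element with its coordinate vector in ℝ⁴ via {E₁₁, E₁₂, E₂₁, E₂₂}.
Write z = α₁u + α₂v and equate components.
Row-reducing the augmented matrix gives the unique coefficients (α₁, α₂) = (3, 3).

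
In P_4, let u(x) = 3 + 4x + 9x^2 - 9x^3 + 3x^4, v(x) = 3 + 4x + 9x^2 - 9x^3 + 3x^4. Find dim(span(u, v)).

dim = 1

Pass to coordinate vectors with respect to the basis {1, x, …, x^4}.
Row-reduce the 2×5 matrix with these as rows.
There is 1 pivot column, so rank = 1.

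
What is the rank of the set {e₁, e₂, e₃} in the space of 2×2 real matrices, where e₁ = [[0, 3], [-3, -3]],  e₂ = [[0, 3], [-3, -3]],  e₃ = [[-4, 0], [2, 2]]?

Represent each element by its coordinate vector in ℝ⁴.
Row-reduce the 3×4 matrix with these as rows.
Reduction leaves 2 leading entries, giving rank 2.

2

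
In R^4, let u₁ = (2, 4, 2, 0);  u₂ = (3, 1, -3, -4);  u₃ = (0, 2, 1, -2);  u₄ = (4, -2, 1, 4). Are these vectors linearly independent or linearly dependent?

Place the vectors as rows of a 4×4 matrix and reduce to echelon form.
The reduction yields 4 nonzero rows, so the rank is 4.
Since rank = 4 (the number of vectors), the set is linearly independent.

linearly independent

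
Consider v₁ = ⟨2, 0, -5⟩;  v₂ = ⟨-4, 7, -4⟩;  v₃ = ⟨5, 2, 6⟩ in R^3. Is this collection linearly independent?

Form the 3×3 matrix with these as columns; its determinant is 315.
A nonzero determinant means the columns are linearly independent.

linearly independent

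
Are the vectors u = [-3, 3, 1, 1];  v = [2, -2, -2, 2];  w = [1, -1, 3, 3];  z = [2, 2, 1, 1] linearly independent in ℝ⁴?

The matrix [u|v|w|z] has determinant 160.
A nonzero determinant means the columns are linearly independent.

linearly independent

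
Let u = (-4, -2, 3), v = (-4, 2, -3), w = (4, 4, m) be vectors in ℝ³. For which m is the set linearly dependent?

The vectors are dependent exactly when the determinant of the matrix with rows u, v, w vanishes.
The determinant works out to -16*m - 96.
Setting this to zero gives m = -6.

m = -6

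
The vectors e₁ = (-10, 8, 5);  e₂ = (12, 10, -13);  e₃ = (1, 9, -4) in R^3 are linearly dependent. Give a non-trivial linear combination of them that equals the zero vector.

e₁ + e₂ - 2e₃ = 0

Row-reduce the matrix with e₁, e₂, e₃ as columns; the null space gives the coefficients.
One solution (up to scaling) is (1, 1, -2).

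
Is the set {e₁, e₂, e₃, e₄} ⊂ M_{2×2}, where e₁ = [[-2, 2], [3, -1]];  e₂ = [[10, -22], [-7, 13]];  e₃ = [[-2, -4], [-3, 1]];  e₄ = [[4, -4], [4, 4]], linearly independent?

Take coordinates with respect to the standard basis {E₁₁, E₁₂, E₂₁, E₂₂}.
The matrix [e₁|e₂|e₃|e₄] has determinant 0.
A zero determinant means the columns are linearly dependent.
Indeed 3e₁ + e₂ - 2e₃ - 2e₄ = 0.

linearly dependent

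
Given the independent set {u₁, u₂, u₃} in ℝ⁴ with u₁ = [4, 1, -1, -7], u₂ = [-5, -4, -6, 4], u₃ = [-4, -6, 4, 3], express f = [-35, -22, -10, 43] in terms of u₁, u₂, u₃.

f = -4u₁ + 3u₂ + u₃

Write f = α₁u₁ + … + α₃u₃ and equate components.
Back-substitution yields (α₁, α₂, α₃) = (-4, 3, 1).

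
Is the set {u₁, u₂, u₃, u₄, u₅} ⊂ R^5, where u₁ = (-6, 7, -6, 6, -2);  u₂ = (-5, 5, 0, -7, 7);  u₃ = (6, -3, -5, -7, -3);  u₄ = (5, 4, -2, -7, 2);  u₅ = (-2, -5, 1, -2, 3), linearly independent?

Row-reduce the matrix whose columns are u₁, u₂, u₃, u₄, u₅.
The reduction yields 5 nonzero rows, so the rank is 5.
Since rank = 5 (the number of vectors), the set is linearly independent.

linearly independent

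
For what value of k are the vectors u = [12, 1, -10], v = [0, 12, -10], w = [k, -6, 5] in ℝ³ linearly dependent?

k = 0

The vectors are dependent exactly when the determinant of the matrix with rows u, v, w vanishes.
The determinant works out to 110*k.
Setting this to zero gives k = 0.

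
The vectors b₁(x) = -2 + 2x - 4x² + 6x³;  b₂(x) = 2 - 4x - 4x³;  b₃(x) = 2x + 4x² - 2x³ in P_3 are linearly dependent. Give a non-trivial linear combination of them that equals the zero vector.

b₁ + b₂ + b₃ = 0

Pass to coordinate vectors relative to the basis {1, x, …, x³}.
Row-reduce the matrix with b₁, b₂, b₃ as columns; the null space gives the coefficients.
One solution (up to scaling) is (1, 1, 1).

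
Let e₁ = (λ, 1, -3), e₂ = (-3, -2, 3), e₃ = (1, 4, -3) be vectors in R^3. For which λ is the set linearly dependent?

λ = 4

Place the vectors as rows of a 3×3 matrix; dependence ⇔ determinant zero.
Cofactor expansion gives det = 24 - 6*λ.
Solving 24 - 6*λ = 0 yields λ = 4.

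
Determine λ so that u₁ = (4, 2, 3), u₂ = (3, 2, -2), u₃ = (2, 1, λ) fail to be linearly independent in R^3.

λ = 3/2

The vectors are dependent exactly when the determinant of the matrix with rows u₁, u₂, u₃ vanishes.
Expanding, det = 2*λ - 3.
This vanishes exactly when λ = 3/2.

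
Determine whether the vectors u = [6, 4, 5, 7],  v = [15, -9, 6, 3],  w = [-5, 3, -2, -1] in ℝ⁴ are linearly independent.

linearly dependent

Place the vectors as rows of a 3×4 matrix and reduce to echelon form.
The reduction yields 2 nonzero rows, so the rank is 2.
Since rank 2 < 3, the set is linearly dependent.
Indeed v + 3w = 0.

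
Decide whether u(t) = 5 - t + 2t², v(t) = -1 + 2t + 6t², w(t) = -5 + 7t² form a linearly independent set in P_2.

Write each element as a coordinate vector in ℝ³ using {1, t, t²}.
Row-reduce the matrix whose columns are u, v, w.
The reduction yields 3 nonzero rows, so the rank is 3.
Since rank = 3 (the number of vectors), the set is linearly independent.

linearly independent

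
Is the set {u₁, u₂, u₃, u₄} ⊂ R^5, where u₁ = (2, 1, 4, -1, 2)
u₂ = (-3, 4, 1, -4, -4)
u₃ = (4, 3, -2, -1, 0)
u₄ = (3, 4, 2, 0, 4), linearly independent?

Place the vectors as rows of a 4×5 matrix and reduce to echelon form.
The reduction yields 4 nonzero rows, so the rank is 4.
Since rank = 4 (the number of vectors), the set is linearly independent.

linearly independent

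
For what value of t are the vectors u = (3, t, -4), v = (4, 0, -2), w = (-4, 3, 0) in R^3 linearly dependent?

t = 15/4

The vectors are dependent exactly when the determinant of the matrix with rows u, v, w vanishes.
Cofactor expansion gives det = 8*t - 30.
Setting this to zero gives t = 15/4.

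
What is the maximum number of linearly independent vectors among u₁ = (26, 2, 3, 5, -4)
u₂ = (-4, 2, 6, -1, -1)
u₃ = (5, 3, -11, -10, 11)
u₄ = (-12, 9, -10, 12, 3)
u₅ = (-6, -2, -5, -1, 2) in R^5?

4

Row-reduce the 5×5 matrix with these as rows.
There are 4 pivot columns, so rank = 4.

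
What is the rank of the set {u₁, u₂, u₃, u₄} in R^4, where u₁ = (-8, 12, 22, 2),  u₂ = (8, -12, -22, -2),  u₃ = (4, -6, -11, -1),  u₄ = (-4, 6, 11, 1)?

1

Put the 4×4 matrix [u₁|u₂|u₃|u₄] into echelon form.
Exactly 1 pivot survives; hence the rank is 1.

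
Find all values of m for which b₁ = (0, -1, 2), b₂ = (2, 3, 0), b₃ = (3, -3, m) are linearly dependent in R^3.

m = 15

The set is linearly dependent precisely when det[b₁; b₂; b₃] = 0.
Cofactor expansion gives det = 2*m - 30.
Solving 2*m - 30 = 0 yields m = 15.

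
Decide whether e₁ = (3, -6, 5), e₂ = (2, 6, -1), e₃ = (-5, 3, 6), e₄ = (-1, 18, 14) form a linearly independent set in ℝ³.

linearly dependent

There are 4 vectors in a 3-dimensional space, so they cannot be linearly independent.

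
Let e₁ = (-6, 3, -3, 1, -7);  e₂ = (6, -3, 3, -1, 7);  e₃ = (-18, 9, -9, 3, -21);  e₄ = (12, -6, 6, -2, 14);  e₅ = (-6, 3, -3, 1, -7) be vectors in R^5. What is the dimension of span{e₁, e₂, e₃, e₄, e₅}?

Row-reduce the 5×5 matrix with these as rows.
Reduction leaves 1 leading entry, giving rank 1.

1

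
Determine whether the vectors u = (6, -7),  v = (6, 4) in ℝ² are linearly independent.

linearly independent

Row-reduce the matrix whose columns are u, v.
The reduction yields 2 nonzero rows, so the rank is 2.
Since rank = 2 (the number of vectors), the set is linearly independent.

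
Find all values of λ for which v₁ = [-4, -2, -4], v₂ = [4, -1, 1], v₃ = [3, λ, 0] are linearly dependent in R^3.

The vectors are dependent exactly when the determinant of the matrix with rows v₁, v₂, v₃ vanishes.
Expanding, det = -12*λ - 18.
Solving -12*λ - 18 = 0 yields λ = -3/2.

λ = -3/2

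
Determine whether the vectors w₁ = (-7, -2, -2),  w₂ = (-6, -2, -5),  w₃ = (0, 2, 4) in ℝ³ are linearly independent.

linearly independent

Row-reduce the matrix whose columns are w₁, w₂, w₃.
The reduction yields 3 nonzero rows, so the rank is 3.
Since rank = 3 (the number of vectors), the set is linearly independent.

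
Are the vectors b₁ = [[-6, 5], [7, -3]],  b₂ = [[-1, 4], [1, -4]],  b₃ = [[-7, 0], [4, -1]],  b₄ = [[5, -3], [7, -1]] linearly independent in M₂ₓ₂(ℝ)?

Take coordinates with respect to the standard basis {E₁₁, E₁₂, E₂₁, E₂₂}.
Row-reduce the matrix whose columns are b₁, b₂, b₃, b₄.
The reduction yields 4 nonzero rows, so the rank is 4.
Since rank = 4 (the number of vectors), the set is linearly independent.

linearly independent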